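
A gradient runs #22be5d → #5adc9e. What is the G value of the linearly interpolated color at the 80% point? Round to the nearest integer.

G₁ = 190 (from #22be5d), G₂ = 220 (from #5adc9e).
G = 190 + 0.8 × (220 − 190) = 214 → 214

214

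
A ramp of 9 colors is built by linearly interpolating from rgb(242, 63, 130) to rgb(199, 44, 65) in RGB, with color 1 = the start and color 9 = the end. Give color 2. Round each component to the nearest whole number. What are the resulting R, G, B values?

(237, 61, 122)

With 9 swatches and endpoints inclusive, swatch 2 sits at t = (2 − 1)/(9 − 1) = 1/8 ≈ 0.125.
R = 242 + 0.125 × (199 − 242) = 236.625 → 237
G = 63 + 0.125 × (44 − 63) = 60.625 → 61
B = 130 + 0.125 × (65 − 130) = 121.875 → 122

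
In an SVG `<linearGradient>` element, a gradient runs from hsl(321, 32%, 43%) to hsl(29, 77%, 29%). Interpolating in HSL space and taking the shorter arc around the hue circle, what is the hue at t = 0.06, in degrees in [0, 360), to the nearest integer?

325

Hue: 29 − 321 = -292°, but |-292| > 180 so the shorter arc goes the other way: Δh = -292 + 360 = 68°.
H = 321 + 0.06 × (68) = 325.08 → 325°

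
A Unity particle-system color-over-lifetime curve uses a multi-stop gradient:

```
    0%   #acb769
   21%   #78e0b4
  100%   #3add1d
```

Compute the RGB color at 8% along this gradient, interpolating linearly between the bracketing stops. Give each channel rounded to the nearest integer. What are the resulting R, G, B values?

8% lies between the 0% and 21% stops, so the local fraction is t = (8 − 0)/(21 − 0) = 8/21 ≈ 0.381.
#acb769 → (172, 183, 105); #78e0b4 → (120, 224, 180).
R = 172 + 0.381 × (120 − 172) = 152.188 → 152
G = 183 + 0.381 × (224 − 183) = 198.621 → 199
B = 105 + 0.381 × (180 − 105) = 133.575 → 134

(152, 199, 134)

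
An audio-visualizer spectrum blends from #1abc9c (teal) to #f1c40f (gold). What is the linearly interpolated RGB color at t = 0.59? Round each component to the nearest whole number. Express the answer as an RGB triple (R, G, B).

#1abc9c → (26, 188, 156); #f1c40f → (241, 196, 15).
R = 26 + 0.59 × (241 − 26) = 26 + 0.59 × 215 = 152.85 → 153
G = 188 + 0.59 × (196 − 188) = 188 + 0.59 × 8 = 192.72 → 193
B = 156 + 0.59 × (15 − 156) = 156 + 0.59 × -141 = 72.81 → 73
So the blended color is (153, 193, 73), about #99c149.

(153, 193, 73)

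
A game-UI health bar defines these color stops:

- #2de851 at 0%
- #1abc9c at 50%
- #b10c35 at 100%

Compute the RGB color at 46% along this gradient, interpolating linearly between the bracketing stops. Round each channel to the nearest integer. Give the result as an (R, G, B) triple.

46% lies between the 0% and 50% stops, so the local fraction is t = (46 − 0)/(50 − 0) = 46/50 ≈ 0.92.
#2de851 → (45, 232, 81); #1abc9c → (26, 188, 156).
R = 45 + 0.92 × (26 − 45) = 27.52 → 28
G = 232 + 0.92 × (188 − 232) = 191.52 → 192
B = 81 + 0.92 × (156 − 81) = 150 → 150

(28, 192, 150)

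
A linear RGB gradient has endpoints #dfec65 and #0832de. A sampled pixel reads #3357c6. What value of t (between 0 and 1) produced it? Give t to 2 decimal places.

0.80

Invert the lerp on the R channel (largest span, 215): t = (51 − 223) / (8 − 223) = -172/-215 = 0.8.
Check on G: (87 − 236)/(50 − 236) = 0.8011 ✓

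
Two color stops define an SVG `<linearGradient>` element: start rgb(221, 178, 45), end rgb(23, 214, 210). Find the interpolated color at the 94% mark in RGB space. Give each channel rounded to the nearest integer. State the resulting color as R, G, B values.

(35, 212, 200)

94% corresponds to t = 0.94.
R = 221 + 0.94 × (23 − 221) = 221 + 0.94 × -198 = 34.88 → 35
G = 178 + 0.94 × (214 − 178) = 178 + 0.94 × 36 = 211.84 → 212
B = 45 + 0.94 × (210 − 45) = 45 + 0.94 × 165 = 200.1 → 200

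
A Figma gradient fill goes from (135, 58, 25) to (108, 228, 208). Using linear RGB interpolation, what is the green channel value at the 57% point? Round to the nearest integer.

155

G = 58 + 0.57 × (228 − 58) = 154.9 → 155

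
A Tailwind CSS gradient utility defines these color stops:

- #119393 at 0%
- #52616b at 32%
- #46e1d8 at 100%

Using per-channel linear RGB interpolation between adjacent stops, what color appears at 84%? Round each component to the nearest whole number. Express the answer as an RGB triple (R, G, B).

84% lies between the 32% and 100% stops, so the local fraction is t = (84 − 32)/(100 − 32) = 52/68 ≈ 0.7647.
#52616b → (82, 97, 107); #46e1d8 → (70, 225, 216).
R = 82 + 0.7647 × (70 − 82) = 72.824 → 73
G = 97 + 0.7647 × (225 − 97) = 194.882 → 195
B = 107 + 0.7647 × (216 − 107) = 190.352 → 190

(73, 195, 190)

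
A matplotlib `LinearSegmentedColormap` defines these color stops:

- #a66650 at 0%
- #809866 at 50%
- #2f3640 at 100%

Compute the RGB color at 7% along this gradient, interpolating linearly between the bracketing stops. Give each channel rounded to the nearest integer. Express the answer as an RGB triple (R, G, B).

(161, 109, 83)

7% lies between the 0% and 50% stops, so the local fraction is t = (7 − 0)/(50 − 0) = 7/50 ≈ 0.14.
#a66650 → (166, 102, 80); #809866 → (128, 152, 102).
R = 166 + 0.14 × (128 − 166) = 160.68 → 161
G = 102 + 0.14 × (152 − 102) = 109 → 109
B = 80 + 0.14 × (102 − 80) = 83.08 → 83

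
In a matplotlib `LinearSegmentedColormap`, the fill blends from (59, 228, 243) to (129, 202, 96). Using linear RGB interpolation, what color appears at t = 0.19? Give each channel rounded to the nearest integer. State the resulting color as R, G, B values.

R = 59 + 0.19 × (129 − 59) = 59 + 0.19 × 70 = 72.3 → 72
G = 228 + 0.19 × (202 − 228) = 228 + 0.19 × -26 = 223.06 → 223
B = 243 + 0.19 × (96 − 243) = 243 + 0.19 × -147 = 215.07 → 215

(72, 223, 215)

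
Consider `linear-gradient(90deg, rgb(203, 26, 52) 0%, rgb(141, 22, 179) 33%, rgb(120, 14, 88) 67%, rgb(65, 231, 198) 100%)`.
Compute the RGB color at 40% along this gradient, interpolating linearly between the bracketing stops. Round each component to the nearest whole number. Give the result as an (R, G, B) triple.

(137, 20, 160)

40% lies between the 33% and 67% stops, so the local fraction is t = (40 − 33)/(67 − 33) = 7/34 ≈ 0.2059.
R = 141 + 0.2059 × (120 − 141) = 136.676 → 137
G = 22 + 0.2059 × (14 − 22) = 20.353 → 20
B = 179 + 0.2059 × (88 − 179) = 160.263 → 160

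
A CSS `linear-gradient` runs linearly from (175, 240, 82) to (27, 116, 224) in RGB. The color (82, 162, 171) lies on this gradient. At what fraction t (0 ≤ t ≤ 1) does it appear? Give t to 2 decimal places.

0.63

Invert the lerp on the R channel (largest span, 148): t = (82 − 175) / (27 − 175) = -93/-148 = 0.62838.
Check on G: (162 − 240)/(116 − 240) = 0.629 ✓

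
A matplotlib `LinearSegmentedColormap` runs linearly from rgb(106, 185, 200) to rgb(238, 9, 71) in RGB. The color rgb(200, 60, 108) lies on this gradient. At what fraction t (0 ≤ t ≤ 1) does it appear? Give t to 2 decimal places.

Invert the lerp on the G channel (largest span, 176): t = (60 − 185) / (9 − 185) = -125/-176 = 0.71023.
Check on R: (200 − 106)/(238 − 106) = 0.7121 ✓

0.71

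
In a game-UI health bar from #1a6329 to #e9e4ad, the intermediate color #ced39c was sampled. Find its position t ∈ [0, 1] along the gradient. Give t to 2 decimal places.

Invert the lerp on the R channel (largest span, 207): t = (206 − 26) / (233 − 26) = 180/207 = 0.86957.
Check on G: (211 − 99)/(228 − 99) = 0.8682 ✓

0.87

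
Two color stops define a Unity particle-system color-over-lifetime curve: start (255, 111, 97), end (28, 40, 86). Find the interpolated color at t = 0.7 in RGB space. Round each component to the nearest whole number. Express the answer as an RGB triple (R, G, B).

R = 255 + 0.7 × (28 − 255) = 255 + 0.7 × -227 = 96.1 → 96
G = 111 + 0.7 × (40 − 111) = 111 + 0.7 × -71 = 61.3 → 61
B = 97 + 0.7 × (86 − 97) = 97 + 0.7 × -11 = 89.3 → 89
So the blended color is (96, 61, 89), about #603d59.

(96, 61, 89)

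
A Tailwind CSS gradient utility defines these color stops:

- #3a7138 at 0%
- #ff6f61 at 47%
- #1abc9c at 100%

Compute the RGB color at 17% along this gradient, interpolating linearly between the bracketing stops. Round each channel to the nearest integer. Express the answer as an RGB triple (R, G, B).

(129, 112, 71)

17% lies between the 0% and 47% stops, so the local fraction is t = (17 − 0)/(47 − 0) = 17/47 ≈ 0.3617.
#3a7138 → (58, 113, 56); #ff6f61 → (255, 111, 97).
R = 58 + 0.3617 × (255 − 58) = 129.255 → 129
G = 113 + 0.3617 × (111 − 113) = 112.277 → 112
B = 56 + 0.3617 × (97 − 56) = 70.83 → 71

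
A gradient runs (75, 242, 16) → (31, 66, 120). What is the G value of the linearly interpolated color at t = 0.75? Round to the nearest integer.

110

G = 242 + 0.75 × (66 − 242) = 110 → 110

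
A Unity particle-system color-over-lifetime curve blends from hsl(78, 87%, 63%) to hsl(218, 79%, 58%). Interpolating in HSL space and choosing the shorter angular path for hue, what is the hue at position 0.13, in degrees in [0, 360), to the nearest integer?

Hue arc: Δh = 218 − 78 = 140° (|Δh| ≤ 180, already the shorter path).
H = 78 + 0.13 × (140) = 96.2 → 96°

96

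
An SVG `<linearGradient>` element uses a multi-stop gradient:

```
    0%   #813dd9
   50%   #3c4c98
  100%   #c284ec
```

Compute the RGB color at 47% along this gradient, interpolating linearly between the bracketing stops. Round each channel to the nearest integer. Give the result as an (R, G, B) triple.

(64, 75, 156)

47% lies between the 0% and 50% stops, so the local fraction is t = (47 − 0)/(50 − 0) = 47/50 ≈ 0.94.
#813dd9 → (129, 61, 217); #3c4c98 → (60, 76, 152).
R = 129 + 0.94 × (60 − 129) = 64.14 → 64
G = 61 + 0.94 × (76 − 61) = 75.1 → 75
B = 217 + 0.94 × (152 − 217) = 155.9 → 156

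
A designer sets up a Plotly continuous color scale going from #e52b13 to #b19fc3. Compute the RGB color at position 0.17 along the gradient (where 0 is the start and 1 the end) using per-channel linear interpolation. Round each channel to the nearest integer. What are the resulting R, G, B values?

#e52b13 → (229, 43, 19); #b19fc3 → (177, 159, 195).
R = 229 + 0.17 × (177 − 229) = 229 + 0.17 × -52 = 220.16 → 220
G = 43 + 0.17 × (159 − 43) = 43 + 0.17 × 116 = 62.72 → 63
B = 19 + 0.17 × (195 − 19) = 19 + 0.17 × 176 = 48.92 → 49

(220, 63, 49)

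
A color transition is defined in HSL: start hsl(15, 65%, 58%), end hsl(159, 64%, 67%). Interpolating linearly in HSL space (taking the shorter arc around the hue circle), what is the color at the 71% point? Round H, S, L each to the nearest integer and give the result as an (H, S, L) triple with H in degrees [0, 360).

Hue arc: Δh = 159 − 15 = 144° (|Δh| ≤ 180, already the shorter path).
H = 15 + 0.71 × (144) = 117.24 → 117°
S = 65 + 0.71 × (64 − 65) = 64.29 → 64%
L = 58 + 0.71 × (67 − 58) = 64.39 → 64%

(117, 64, 64)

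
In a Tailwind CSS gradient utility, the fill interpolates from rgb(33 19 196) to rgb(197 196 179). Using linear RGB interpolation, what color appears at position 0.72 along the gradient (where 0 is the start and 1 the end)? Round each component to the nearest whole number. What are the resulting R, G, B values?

(151, 146, 184)

R = 33 + 0.72 × (197 − 33) = 33 + 0.72 × 164 = 151.08 → 151
G = 19 + 0.72 × (196 − 19) = 19 + 0.72 × 177 = 146.44 → 146
B = 196 + 0.72 × (179 − 196) = 196 + 0.72 × -17 = 183.76 → 184
So the blended color is (151, 146, 184), about #9792b8.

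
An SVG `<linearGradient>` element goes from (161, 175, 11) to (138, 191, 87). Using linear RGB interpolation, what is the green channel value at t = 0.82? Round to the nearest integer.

188

G = 175 + 0.82 × (191 − 175) = 188.12 → 188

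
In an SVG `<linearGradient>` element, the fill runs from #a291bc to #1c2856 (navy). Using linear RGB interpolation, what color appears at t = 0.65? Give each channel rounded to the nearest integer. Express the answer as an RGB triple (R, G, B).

(75, 77, 122)

#a291bc → (162, 145, 188); #1c2856 → (28, 40, 86).
R = 162 + 0.65 × (28 − 162) = 162 + 0.65 × -134 = 74.9 → 75
G = 145 + 0.65 × (40 − 145) = 145 + 0.65 × -105 = 76.75 → 77
B = 188 + 0.65 × (86 − 188) = 188 + 0.65 × -102 = 121.7 → 122
So the blended color is (75, 77, 122), about #4b4d7a.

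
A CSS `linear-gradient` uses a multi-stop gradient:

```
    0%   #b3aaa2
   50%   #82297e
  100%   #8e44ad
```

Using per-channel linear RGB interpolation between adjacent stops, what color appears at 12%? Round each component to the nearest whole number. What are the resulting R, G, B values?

12% lies between the 0% and 50% stops, so the local fraction is t = (12 − 0)/(50 − 0) = 12/50 ≈ 0.24.
#b3aaa2 → (179, 170, 162); #82297e → (130, 41, 126).
R = 179 + 0.24 × (130 − 179) = 167.24 → 167
G = 170 + 0.24 × (41 − 170) = 139.04 → 139
B = 162 + 0.24 × (126 − 162) = 153.36 → 153

(167, 139, 153)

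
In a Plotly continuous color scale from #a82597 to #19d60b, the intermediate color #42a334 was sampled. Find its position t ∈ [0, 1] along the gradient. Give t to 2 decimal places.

0.71

Invert the lerp on the G channel (largest span, 177): t = (163 − 37) / (214 − 37) = 126/177 = 0.71186.
Check on R: (66 − 168)/(25 − 168) = 0.7133 ✓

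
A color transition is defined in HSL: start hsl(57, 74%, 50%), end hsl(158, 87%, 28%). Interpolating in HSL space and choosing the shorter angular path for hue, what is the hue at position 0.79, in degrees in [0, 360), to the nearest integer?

137

Hue arc: Δh = 158 − 57 = 101° (|Δh| ≤ 180, already the shorter path).
H = 57 + 0.79 × (101) = 136.79 → 137°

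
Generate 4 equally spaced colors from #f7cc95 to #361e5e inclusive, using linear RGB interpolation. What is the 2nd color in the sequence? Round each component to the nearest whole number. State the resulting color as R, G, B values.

(183, 146, 131)

With 4 swatches and endpoints inclusive, swatch 2 sits at t = (2 − 1)/(4 − 1) = 1/3 ≈ 0.3333.
#f7cc95 → (247, 204, 149); #361e5e → (54, 30, 94).
R = 247 + 0.3333 × (54 − 247) = 182.673 → 183
G = 204 + 0.3333 × (30 − 204) = 146.006 → 146
B = 149 + 0.3333 × (94 − 149) = 130.668 → 131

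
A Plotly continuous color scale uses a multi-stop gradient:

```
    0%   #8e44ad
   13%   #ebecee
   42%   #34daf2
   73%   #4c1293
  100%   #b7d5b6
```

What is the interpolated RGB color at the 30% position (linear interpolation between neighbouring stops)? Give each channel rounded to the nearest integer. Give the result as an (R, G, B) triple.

(128, 225, 240)

30% lies between the 13% and 42% stops, so the local fraction is t = (30 − 13)/(42 − 13) = 17/29 ≈ 0.5862.
#ebecee → (235, 236, 238); #34daf2 → (52, 218, 242).
R = 235 + 0.5862 × (52 − 235) = 127.725 → 128
G = 236 + 0.5862 × (218 − 236) = 225.448 → 225
B = 238 + 0.5862 × (242 − 238) = 240.345 → 240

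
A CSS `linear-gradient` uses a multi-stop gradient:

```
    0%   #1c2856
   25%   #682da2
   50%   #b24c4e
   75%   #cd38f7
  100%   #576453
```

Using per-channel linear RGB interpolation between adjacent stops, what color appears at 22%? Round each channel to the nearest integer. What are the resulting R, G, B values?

22% lies between the 0% and 25% stops, so the local fraction is t = (22 − 0)/(25 − 0) = 22/25 ≈ 0.88.
#1c2856 → (28, 40, 86); #682da2 → (104, 45, 162).
R = 28 + 0.88 × (104 − 28) = 94.88 → 95
G = 40 + 0.88 × (45 − 40) = 44.4 → 44
B = 86 + 0.88 × (162 − 86) = 152.88 → 153

(95, 44, 153)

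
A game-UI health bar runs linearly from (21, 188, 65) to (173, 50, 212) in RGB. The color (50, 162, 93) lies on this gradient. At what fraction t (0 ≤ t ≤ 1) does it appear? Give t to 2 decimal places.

Invert the lerp on the R channel (largest span, 152): t = (50 − 21) / (173 − 21) = 29/152 = 0.19079.
Check on G: (162 − 188)/(50 − 188) = 0.1884 ✓

0.19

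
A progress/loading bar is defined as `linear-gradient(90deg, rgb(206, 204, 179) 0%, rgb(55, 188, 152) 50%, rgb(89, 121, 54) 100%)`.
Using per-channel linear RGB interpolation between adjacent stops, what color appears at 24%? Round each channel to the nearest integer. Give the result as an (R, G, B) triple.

(134, 196, 166)

24% lies between the 0% and 50% stops, so the local fraction is t = (24 − 0)/(50 − 0) = 24/50 ≈ 0.48.
R = 206 + 0.48 × (55 − 206) = 133.52 → 134
G = 204 + 0.48 × (188 − 204) = 196.32 → 196
B = 179 + 0.48 × (152 − 179) = 166.04 → 166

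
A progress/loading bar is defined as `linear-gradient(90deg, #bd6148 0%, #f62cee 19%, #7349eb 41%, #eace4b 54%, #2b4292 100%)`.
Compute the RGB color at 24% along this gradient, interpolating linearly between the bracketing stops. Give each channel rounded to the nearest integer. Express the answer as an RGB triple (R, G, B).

(216, 51, 237)

24% lies between the 19% and 41% stops, so the local fraction is t = (24 − 19)/(41 − 19) = 5/22 ≈ 0.2273.
#f62cee → (246, 44, 238); #7349eb → (115, 73, 235).
R = 246 + 0.2273 × (115 − 246) = 216.224 → 216
G = 44 + 0.2273 × (73 − 44) = 50.592 → 51
B = 238 + 0.2273 × (235 − 238) = 237.318 → 237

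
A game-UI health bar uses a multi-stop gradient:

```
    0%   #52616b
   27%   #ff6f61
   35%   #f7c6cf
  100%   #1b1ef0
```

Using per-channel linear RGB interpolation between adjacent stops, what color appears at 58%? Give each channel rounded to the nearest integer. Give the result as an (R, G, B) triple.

58% lies between the 35% and 100% stops, so the local fraction is t = (58 − 35)/(100 − 35) = 23/65 ≈ 0.3538.
#f7c6cf → (247, 198, 207); #1b1ef0 → (27, 30, 240).
R = 247 + 0.3538 × (27 − 247) = 169.164 → 169
G = 198 + 0.3538 × (30 − 198) = 138.562 → 139
B = 207 + 0.3538 × (240 − 207) = 218.675 → 219

(169, 139, 219)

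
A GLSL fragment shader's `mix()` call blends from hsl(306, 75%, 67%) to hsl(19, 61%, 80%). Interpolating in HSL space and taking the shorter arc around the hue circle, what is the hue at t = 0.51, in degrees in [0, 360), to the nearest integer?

Hue: 19 − 306 = -287°, but |-287| > 180 so the shorter arc goes the other way: Δh = -287 + 360 = 73°.
H = 306 + 0.51 × (73) = 343.23 → 343°

343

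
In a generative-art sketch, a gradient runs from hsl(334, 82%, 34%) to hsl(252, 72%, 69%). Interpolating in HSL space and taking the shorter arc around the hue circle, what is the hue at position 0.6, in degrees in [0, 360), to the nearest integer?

285

Hue arc: Δh = 252 − 334 = -82° (|Δh| ≤ 180, already the shorter path).
H = 334 + 0.6 × (-82) = 284.8 → 285°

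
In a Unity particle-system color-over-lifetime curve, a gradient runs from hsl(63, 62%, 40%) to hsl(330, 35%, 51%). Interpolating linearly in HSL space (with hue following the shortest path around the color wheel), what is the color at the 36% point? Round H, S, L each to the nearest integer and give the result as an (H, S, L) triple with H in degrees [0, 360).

(30, 52, 44)

Hue: 330 − 63 = 267°, but |267| > 180 so the shorter arc goes the other way: Δh = 267 − 360 = -93°.
H = 63 + 0.36 × (-93) = 29.52 → 30°
S = 62 + 0.36 × (35 − 62) = 52.28 → 52%
L = 40 + 0.36 × (51 − 40) = 43.96 → 44%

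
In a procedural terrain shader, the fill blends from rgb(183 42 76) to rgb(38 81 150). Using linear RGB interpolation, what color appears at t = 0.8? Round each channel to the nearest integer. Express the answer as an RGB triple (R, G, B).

R = 183 + 0.8 × (38 − 183) = 183 + 0.8 × -145 = 67 → 67
G = 42 + 0.8 × (81 − 42) = 42 + 0.8 × 39 = 73.2 → 73
B = 76 + 0.8 × (150 − 76) = 76 + 0.8 × 74 = 135.2 → 135

(67, 73, 135)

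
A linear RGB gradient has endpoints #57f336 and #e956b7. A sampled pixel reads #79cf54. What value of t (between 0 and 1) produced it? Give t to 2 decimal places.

Invert the lerp on the G channel (largest span, 157): t = (207 − 243) / (86 − 243) = -36/-157 = 0.2293.
Check on R: (121 − 87)/(233 − 87) = 0.2329 ✓

0.23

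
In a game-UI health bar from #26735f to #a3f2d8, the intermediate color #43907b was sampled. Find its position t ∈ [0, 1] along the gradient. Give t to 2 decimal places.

Invert the lerp on the G channel (largest span, 127): t = (144 − 115) / (242 − 115) = 29/127 = 0.22835.
Check on R: (67 − 38)/(163 − 38) = 0.232 ✓

0.23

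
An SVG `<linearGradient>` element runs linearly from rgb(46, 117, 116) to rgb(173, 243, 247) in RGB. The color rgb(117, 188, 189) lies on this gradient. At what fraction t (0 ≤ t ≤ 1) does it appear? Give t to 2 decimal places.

Invert the lerp on the B channel (largest span, 131): t = (189 − 116) / (247 − 116) = 73/131 = 0.55725.
Check on R: (117 − 46)/(173 − 46) = 0.5591 ✓

0.56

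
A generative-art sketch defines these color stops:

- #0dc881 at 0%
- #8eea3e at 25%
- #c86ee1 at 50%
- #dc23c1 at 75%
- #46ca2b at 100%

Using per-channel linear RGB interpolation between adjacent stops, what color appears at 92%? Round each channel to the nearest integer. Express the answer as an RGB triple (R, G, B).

92% lies between the 75% and 100% stops, so the local fraction is t = (92 − 75)/(100 − 75) = 17/25 ≈ 0.68.
#dc23c1 → (220, 35, 193); #46ca2b → (70, 202, 43).
R = 220 + 0.68 × (70 − 220) = 118 → 118
G = 35 + 0.68 × (202 − 35) = 148.56 → 149
B = 193 + 0.68 × (43 − 193) = 91 → 91

(118, 149, 91)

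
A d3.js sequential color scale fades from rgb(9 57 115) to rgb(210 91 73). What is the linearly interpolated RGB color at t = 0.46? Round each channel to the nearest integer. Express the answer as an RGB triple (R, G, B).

(101, 73, 96)

R = 9 + 0.46 × (210 − 9) = 9 + 0.46 × 201 = 101.46 → 101
G = 57 + 0.46 × (91 − 57) = 57 + 0.46 × 34 = 72.64 → 73
B = 115 + 0.46 × (73 − 115) = 115 + 0.46 × -42 = 95.68 → 96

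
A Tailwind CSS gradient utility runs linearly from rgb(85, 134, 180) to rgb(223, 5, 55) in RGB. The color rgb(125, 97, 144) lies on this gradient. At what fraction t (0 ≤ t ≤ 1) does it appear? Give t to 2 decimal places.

0.29

Invert the lerp on the R channel (largest span, 138): t = (125 − 85) / (223 − 85) = 40/138 = 0.28986.
Check on G: (97 − 134)/(5 − 134) = 0.2868 ✓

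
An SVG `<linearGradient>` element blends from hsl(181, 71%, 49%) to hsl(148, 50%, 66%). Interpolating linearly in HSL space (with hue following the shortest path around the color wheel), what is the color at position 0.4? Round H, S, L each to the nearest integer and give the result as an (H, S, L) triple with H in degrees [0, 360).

(168, 63, 56)

Hue arc: Δh = 148 − 181 = -33° (|Δh| ≤ 180, already the shorter path).
H = 181 + 0.4 × (-33) = 167.8 → 168°
S = 71 + 0.4 × (50 − 71) = 62.6 → 63%
L = 49 + 0.4 × (66 − 49) = 55.8 → 56%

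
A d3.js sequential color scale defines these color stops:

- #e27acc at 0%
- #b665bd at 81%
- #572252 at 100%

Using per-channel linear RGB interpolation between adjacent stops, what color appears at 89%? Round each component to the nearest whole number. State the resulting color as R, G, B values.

89% lies between the 81% and 100% stops, so the local fraction is t = (89 − 81)/(100 − 81) = 8/19 ≈ 0.4211.
#b665bd → (182, 101, 189); #572252 → (87, 34, 82).
R = 182 + 0.4211 × (87 − 182) = 141.995 → 142
G = 101 + 0.4211 × (34 − 101) = 72.786 → 73
B = 189 + 0.4211 × (82 − 189) = 143.942 → 144

(142, 73, 144)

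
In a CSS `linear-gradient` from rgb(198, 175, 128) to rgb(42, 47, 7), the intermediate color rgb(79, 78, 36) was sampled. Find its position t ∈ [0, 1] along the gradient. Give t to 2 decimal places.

Invert the lerp on the R channel (largest span, 156): t = (79 − 198) / (42 − 198) = -119/-156 = 0.76282.
Check on G: (78 − 175)/(47 − 175) = 0.7578 ✓

0.76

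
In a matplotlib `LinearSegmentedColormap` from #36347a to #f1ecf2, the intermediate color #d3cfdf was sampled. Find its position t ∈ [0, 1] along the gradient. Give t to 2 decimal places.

0.84

Invert the lerp on the R channel (largest span, 187): t = (211 − 54) / (241 − 54) = 157/187 = 0.83957.
Check on G: (207 − 52)/(236 − 52) = 0.8424 ✓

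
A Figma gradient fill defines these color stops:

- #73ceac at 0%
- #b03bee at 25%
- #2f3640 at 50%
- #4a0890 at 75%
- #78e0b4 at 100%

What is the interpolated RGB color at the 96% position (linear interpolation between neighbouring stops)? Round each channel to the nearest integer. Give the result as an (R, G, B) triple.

(113, 189, 174)

96% lies between the 75% and 100% stops, so the local fraction is t = (96 − 75)/(100 − 75) = 21/25 ≈ 0.84.
#4a0890 → (74, 8, 144); #78e0b4 → (120, 224, 180).
R = 74 + 0.84 × (120 − 74) = 112.64 → 113
G = 8 + 0.84 × (224 − 8) = 189.44 → 189
B = 144 + 0.84 × (180 − 144) = 174.24 → 174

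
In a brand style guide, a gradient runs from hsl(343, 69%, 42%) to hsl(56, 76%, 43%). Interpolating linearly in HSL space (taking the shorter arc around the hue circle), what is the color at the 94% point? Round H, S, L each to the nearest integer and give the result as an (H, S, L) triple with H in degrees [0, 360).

Hue: 56 − 343 = -287°, but |-287| > 180 so the shorter arc goes the other way: Δh = -287 + 360 = 73°.
H = 343 + 0.94 × (73) = 411.62 → 412 → 412 mod 360 = 52°
S = 69 + 0.94 × (76 − 69) = 75.58 → 76%
L = 42 + 0.94 × (43 − 42) = 42.94 → 43%

(52, 76, 43)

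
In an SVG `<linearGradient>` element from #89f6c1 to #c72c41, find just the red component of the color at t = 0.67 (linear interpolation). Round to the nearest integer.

R₁ = 137 (from #89f6c1), R₂ = 199 (from #c72c41).
R = 137 + 0.67 × (199 − 137) = 178.54 → 179

179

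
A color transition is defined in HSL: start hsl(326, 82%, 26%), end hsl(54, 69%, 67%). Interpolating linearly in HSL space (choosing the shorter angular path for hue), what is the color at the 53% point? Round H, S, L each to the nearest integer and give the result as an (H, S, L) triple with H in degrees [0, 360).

Hue: 54 − 326 = -272°, but |-272| > 180 so the shorter arc goes the other way: Δh = -272 + 360 = 88°.
H = 326 + 0.53 × (88) = 372.64 → 373 → 373 mod 360 = 13°
S = 82 + 0.53 × (69 − 82) = 75.11 → 75%
L = 26 + 0.53 × (67 − 26) = 47.73 → 48%

(13, 75, 48)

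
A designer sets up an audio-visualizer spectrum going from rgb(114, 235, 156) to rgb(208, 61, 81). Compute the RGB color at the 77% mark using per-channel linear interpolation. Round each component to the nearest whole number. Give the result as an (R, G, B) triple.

(186, 101, 98)

77% corresponds to t = 0.77.
R = 114 + 0.77 × (208 − 114) = 114 + 0.77 × 94 = 186.38 → 186
G = 235 + 0.77 × (61 − 235) = 235 + 0.77 × -174 = 101.02 → 101
B = 156 + 0.77 × (81 − 156) = 156 + 0.77 × -75 = 98.25 → 98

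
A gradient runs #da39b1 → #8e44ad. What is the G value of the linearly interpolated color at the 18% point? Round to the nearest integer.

59

G₁ = 57 (from #da39b1), G₂ = 68 (from #8e44ad).
G = 57 + 0.18 × (68 − 57) = 58.98 → 59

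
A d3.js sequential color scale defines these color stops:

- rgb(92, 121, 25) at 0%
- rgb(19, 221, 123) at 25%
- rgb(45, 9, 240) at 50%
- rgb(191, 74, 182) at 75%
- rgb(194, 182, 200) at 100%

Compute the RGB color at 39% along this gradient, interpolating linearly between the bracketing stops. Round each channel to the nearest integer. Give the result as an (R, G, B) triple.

(34, 102, 189)

39% lies between the 25% and 50% stops, so the local fraction is t = (39 − 25)/(50 − 25) = 14/25 ≈ 0.56.
R = 19 + 0.56 × (45 − 19) = 33.56 → 34
G = 221 + 0.56 × (9 − 221) = 102.28 → 102
B = 123 + 0.56 × (240 − 123) = 188.52 → 189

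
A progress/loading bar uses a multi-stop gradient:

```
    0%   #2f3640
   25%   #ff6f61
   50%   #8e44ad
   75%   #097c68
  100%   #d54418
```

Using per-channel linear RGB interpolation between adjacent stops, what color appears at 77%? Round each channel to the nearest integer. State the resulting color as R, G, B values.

(25, 120, 98)

77% lies between the 75% and 100% stops, so the local fraction is t = (77 − 75)/(100 − 75) = 2/25 ≈ 0.08.
#097c68 → (9, 124, 104); #d54418 → (213, 68, 24).
R = 9 + 0.08 × (213 − 9) = 25.32 → 25
G = 124 + 0.08 × (68 − 124) = 119.52 → 120
B = 104 + 0.08 × (24 − 104) = 97.6 → 98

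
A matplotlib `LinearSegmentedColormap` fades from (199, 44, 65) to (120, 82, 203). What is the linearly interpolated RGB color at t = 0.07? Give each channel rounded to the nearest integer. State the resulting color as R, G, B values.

R = 199 + 0.07 × (120 − 199) = 199 + 0.07 × -79 = 193.47 → 193
G = 44 + 0.07 × (82 − 44) = 44 + 0.07 × 38 = 46.66 → 47
B = 65 + 0.07 × (203 − 65) = 65 + 0.07 × 138 = 74.66 → 75

(193, 47, 75)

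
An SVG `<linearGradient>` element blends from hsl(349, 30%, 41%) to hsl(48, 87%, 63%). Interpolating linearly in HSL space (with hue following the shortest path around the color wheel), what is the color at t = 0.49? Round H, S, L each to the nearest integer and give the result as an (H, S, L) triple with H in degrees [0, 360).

(18, 58, 52)

Hue: 48 − 349 = -301°, but |-301| > 180 so the shorter arc goes the other way: Δh = -301 + 360 = 59°.
H = 349 + 0.49 × (59) = 377.91 → 378 → 378 mod 360 = 18°
S = 30 + 0.49 × (87 − 30) = 57.93 → 58%
L = 41 + 0.49 × (63 − 41) = 51.78 → 52%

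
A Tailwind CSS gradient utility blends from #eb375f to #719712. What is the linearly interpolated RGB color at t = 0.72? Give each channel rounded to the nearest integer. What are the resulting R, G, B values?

(147, 124, 40)

#eb375f → (235, 55, 95); #719712 → (113, 151, 18).
R = 235 + 0.72 × (113 − 235) = 235 + 0.72 × -122 = 147.16 → 147
G = 55 + 0.72 × (151 − 55) = 55 + 0.72 × 96 = 124.12 → 124
B = 95 + 0.72 × (18 − 95) = 95 + 0.72 × -77 = 39.56 → 40
So the blended color is (147, 124, 40), about #937c28.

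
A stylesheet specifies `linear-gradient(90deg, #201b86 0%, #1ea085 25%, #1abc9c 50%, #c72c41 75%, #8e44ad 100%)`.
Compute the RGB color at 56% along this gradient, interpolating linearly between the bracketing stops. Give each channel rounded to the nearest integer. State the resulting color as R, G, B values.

(68, 153, 134)

56% lies between the 50% and 75% stops, so the local fraction is t = (56 − 50)/(75 − 50) = 6/25 ≈ 0.24.
#1abc9c → (26, 188, 156); #c72c41 → (199, 44, 65).
R = 26 + 0.24 × (199 − 26) = 67.52 → 68
G = 188 + 0.24 × (44 − 188) = 153.44 → 153
B = 156 + 0.24 × (65 − 156) = 134.16 → 134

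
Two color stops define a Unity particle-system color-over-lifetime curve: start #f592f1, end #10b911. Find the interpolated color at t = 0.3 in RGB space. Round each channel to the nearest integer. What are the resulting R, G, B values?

#f592f1 → (245, 146, 241); #10b911 → (16, 185, 17).
R = 245 + 0.3 × (16 − 245) = 245 + 0.3 × -229 = 176.3 → 176
G = 146 + 0.3 × (185 − 146) = 146 + 0.3 × 39 = 157.7 → 158
B = 241 + 0.3 × (17 − 241) = 241 + 0.3 × -224 = 173.8 → 174

(176, 158, 174)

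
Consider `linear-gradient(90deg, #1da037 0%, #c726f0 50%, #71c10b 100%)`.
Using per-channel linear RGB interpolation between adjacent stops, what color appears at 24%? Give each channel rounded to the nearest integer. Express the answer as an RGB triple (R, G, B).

24% lies between the 0% and 50% stops, so the local fraction is t = (24 − 0)/(50 − 0) = 24/50 ≈ 0.48.
#1da037 → (29, 160, 55); #c726f0 → (199, 38, 240).
R = 29 + 0.48 × (199 − 29) = 110.6 → 111
G = 160 + 0.48 × (38 − 160) = 101.44 → 101
B = 55 + 0.48 × (240 − 55) = 143.8 → 144

(111, 101, 144)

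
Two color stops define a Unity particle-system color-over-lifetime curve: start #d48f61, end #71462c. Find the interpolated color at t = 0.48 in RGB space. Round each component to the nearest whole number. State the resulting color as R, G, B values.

#d48f61 → (212, 143, 97); #71462c → (113, 70, 44).
R = 212 + 0.48 × (113 − 212) = 212 + 0.48 × -99 = 164.48 → 164
G = 143 + 0.48 × (70 − 143) = 143 + 0.48 × -73 = 107.96 → 108
B = 97 + 0.48 × (44 − 97) = 97 + 0.48 × -53 = 71.56 → 72

(164, 108, 72)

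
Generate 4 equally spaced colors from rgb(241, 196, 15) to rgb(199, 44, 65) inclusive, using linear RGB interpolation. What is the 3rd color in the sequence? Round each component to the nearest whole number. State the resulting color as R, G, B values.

(213, 95, 48)

With 4 swatches and endpoints inclusive, swatch 3 sits at t = (3 − 1)/(4 − 1) = 2/3 ≈ 0.6667.
R = 241 + 0.6667 × (199 − 241) = 212.999 → 213
G = 196 + 0.6667 × (44 − 196) = 94.662 → 95
B = 15 + 0.6667 × (65 − 15) = 48.335 → 48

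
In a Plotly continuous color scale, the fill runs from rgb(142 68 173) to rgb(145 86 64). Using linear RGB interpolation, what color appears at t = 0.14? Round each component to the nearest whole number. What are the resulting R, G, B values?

(142, 71, 158)

R = 142 + 0.14 × (145 − 142) = 142 + 0.14 × 3 = 142.42 → 142
G = 68 + 0.14 × (86 − 68) = 68 + 0.14 × 18 = 70.52 → 71
B = 173 + 0.14 × (64 − 173) = 173 + 0.14 × -109 = 157.74 → 158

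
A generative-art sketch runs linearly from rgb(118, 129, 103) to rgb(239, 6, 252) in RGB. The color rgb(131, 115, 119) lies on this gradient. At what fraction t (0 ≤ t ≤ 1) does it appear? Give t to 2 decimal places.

0.11

Invert the lerp on the B channel (largest span, 149): t = (119 − 103) / (252 − 103) = 16/149 = 0.10738.
Check on R: (131 − 118)/(239 − 118) = 0.1074 ✓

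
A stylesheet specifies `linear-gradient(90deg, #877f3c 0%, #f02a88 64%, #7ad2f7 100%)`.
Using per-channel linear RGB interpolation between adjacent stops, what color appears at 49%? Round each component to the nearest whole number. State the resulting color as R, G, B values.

(215, 62, 118)

49% lies between the 0% and 64% stops, so the local fraction is t = (49 − 0)/(64 − 0) = 49/64 ≈ 0.7656.
#877f3c → (135, 127, 60); #f02a88 → (240, 42, 136).
R = 135 + 0.7656 × (240 − 135) = 215.388 → 215
G = 127 + 0.7656 × (42 − 127) = 61.924 → 62
B = 60 + 0.7656 × (136 − 60) = 118.186 → 118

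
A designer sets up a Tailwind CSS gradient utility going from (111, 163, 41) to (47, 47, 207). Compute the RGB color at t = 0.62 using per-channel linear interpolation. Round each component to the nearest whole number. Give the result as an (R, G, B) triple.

(71, 91, 144)

R = 111 + 0.62 × (47 − 111) = 111 + 0.62 × -64 = 71.32 → 71
G = 163 + 0.62 × (47 − 163) = 163 + 0.62 × -116 = 91.08 → 91
B = 41 + 0.62 × (207 − 41) = 41 + 0.62 × 166 = 143.92 → 144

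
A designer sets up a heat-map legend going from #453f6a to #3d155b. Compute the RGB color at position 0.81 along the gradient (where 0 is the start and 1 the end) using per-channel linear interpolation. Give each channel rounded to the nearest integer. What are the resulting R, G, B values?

#453f6a → (69, 63, 106); #3d155b → (61, 21, 91).
R = 69 + 0.81 × (61 − 69) = 69 + 0.81 × -8 = 62.52 → 63
G = 63 + 0.81 × (21 − 63) = 63 + 0.81 × -42 = 28.98 → 29
B = 106 + 0.81 × (91 − 106) = 106 + 0.81 × -15 = 93.85 → 94

(63, 29, 94)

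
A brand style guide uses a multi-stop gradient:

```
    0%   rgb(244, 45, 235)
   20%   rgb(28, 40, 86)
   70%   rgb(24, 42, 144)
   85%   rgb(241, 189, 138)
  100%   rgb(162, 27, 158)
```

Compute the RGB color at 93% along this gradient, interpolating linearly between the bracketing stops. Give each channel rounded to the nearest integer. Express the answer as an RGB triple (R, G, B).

(199, 103, 149)

93% lies between the 85% and 100% stops, so the local fraction is t = (93 − 85)/(100 − 85) = 8/15 ≈ 0.5333.
R = 241 + 0.5333 × (162 − 241) = 198.869 → 199
G = 189 + 0.5333 × (27 − 189) = 102.605 → 103
B = 138 + 0.5333 × (158 − 138) = 148.666 → 149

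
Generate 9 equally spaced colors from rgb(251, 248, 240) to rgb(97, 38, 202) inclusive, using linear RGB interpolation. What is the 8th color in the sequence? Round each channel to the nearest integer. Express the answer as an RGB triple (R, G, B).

With 9 swatches and endpoints inclusive, swatch 8 sits at t = (8 − 1)/(9 − 1) = 7/8 ≈ 0.875.
R = 251 + 0.875 × (97 − 251) = 116.25 → 116
G = 248 + 0.875 × (38 − 248) = 64.25 → 64
B = 240 + 0.875 × (202 − 240) = 206.75 → 207

(116, 64, 207)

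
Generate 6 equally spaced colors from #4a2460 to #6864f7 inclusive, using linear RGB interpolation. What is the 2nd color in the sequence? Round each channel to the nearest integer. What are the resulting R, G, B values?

With 6 swatches and endpoints inclusive, swatch 2 sits at t = (2 − 1)/(6 − 1) = 1/5 ≈ 0.2.
#4a2460 → (74, 36, 96); #6864f7 → (104, 100, 247).
R = 74 + 0.2 × (104 − 74) = 80 → 80
G = 36 + 0.2 × (100 − 36) = 48.8 → 49
B = 96 + 0.2 × (247 − 96) = 126.2 → 126

(80, 49, 126)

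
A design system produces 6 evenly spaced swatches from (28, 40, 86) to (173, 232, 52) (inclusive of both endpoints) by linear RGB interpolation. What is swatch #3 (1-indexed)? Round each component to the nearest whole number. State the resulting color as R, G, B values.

With 6 swatches and endpoints inclusive, swatch 3 sits at t = (3 − 1)/(6 − 1) = 2/5 ≈ 0.4.
R = 28 + 0.4 × (173 − 28) = 86 → 86
G = 40 + 0.4 × (232 − 40) = 116.8 → 117
B = 86 + 0.4 × (52 − 86) = 72.4 → 72

(86, 117, 72)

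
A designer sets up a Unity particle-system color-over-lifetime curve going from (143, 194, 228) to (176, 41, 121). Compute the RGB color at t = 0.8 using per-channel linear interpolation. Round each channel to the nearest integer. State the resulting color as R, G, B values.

(169, 72, 142)

R = 143 + 0.8 × (176 − 143) = 143 + 0.8 × 33 = 169.4 → 169
G = 194 + 0.8 × (41 − 194) = 194 + 0.8 × -153 = 71.6 → 72
B = 228 + 0.8 × (121 − 228) = 228 + 0.8 × -107 = 142.4 → 142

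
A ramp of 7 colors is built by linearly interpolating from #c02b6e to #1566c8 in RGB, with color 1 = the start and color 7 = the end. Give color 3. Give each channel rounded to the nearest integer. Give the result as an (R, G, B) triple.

With 7 swatches and endpoints inclusive, swatch 3 sits at t = (3 − 1)/(7 − 1) = 2/6 ≈ 0.3333.
#c02b6e → (192, 43, 110); #1566c8 → (21, 102, 200).
R = 192 + 0.3333 × (21 − 192) = 135.006 → 135
G = 43 + 0.3333 × (102 − 43) = 62.665 → 63
B = 110 + 0.3333 × (200 − 110) = 139.997 → 140

(135, 63, 140)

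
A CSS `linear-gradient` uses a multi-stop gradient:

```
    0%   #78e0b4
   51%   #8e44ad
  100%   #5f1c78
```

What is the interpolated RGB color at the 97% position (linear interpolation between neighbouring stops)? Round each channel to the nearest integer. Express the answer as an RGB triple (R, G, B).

(98, 30, 123)

97% lies between the 51% and 100% stops, so the local fraction is t = (97 − 51)/(100 − 51) = 46/49 ≈ 0.9388.
#8e44ad → (142, 68, 173); #5f1c78 → (95, 28, 120).
R = 142 + 0.9388 × (95 − 142) = 97.876 → 98
G = 68 + 0.9388 × (28 − 68) = 30.448 → 30
B = 173 + 0.9388 × (120 − 173) = 123.244 → 123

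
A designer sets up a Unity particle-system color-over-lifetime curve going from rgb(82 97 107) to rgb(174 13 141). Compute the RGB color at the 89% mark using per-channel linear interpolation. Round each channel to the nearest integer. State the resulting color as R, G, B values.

89% corresponds to t = 0.89.
R = 82 + 0.89 × (174 − 82) = 82 + 0.89 × 92 = 163.88 → 164
G = 97 + 0.89 × (13 − 97) = 97 + 0.89 × -84 = 22.24 → 22
B = 107 + 0.89 × (141 − 107) = 107 + 0.89 × 34 = 137.26 → 137

(164, 22, 137)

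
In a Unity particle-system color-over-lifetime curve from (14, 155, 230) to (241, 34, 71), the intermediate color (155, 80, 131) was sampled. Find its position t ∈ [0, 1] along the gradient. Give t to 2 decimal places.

0.62

Invert the lerp on the R channel (largest span, 227): t = (155 − 14) / (241 − 14) = 141/227 = 0.62115.
Check on G: (80 − 155)/(34 − 155) = 0.6198 ✓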